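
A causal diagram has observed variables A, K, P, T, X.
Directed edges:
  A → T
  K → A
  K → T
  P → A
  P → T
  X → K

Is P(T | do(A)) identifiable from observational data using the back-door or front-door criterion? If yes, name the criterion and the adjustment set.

desc(A)\{A}={T}; candidates ⊆ {K,P,X}.
size 0: {}; under {} A still reaches {K,P,T,X} ∋ T.
size 1: {K}, {P}, {X}; under {K} A still reaches {P,T} ∋ T.
{K,P}: A⊥T given {K,P} in G with A→· removed — back-door holds.
P(T|do(A)) = Σ_{K,P} P(T|A,K,P)·P(K,P).

P(T|do(A)): backdoor, adjust for {K, P}.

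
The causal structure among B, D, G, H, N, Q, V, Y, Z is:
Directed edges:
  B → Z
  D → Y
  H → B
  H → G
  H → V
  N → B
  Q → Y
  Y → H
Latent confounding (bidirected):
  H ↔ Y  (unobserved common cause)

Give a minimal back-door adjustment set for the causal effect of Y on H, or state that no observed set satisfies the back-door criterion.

Y→H: no observed back-door set.

desc(Y)\{Y}={B,G,H,V,Z}; candidates ⊆ {D,N,Q}.
Y↔H: latent back-door arc(s) into Y.
size 0: {}; under {} Y still reaches {B,D,G,H,Q,V,Z} ∋ H.
size 1: {D}, {N}, {Q}; under {D} Y still reaches {B,G,H,Q,V,Z} ∋ H.
size 2: {D,N}, {D,Q}, {N,Q}; under {D,N} Y still reaches {B,G,H,Q,V,Z} ∋ H.
Y↔H cannot be blocked by any observed set — no back-door set.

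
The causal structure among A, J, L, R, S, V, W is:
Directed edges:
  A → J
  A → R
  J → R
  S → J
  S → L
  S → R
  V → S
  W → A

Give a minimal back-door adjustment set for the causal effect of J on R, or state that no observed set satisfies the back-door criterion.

desc(J)\{J}={R}; candidates ⊆ {A,L,S,V,W}.
size 0: {}; under {} J still reaches {A,L,R,S,V,W} ∋ R.
size 1: {A}, {L}, {S} …(+2); under {A} J still reaches {L,R,S,V} ∋ R.
{A,S}: J⊥R given {A,S} in G with J→· removed — back-door holds.

J→R: minimal back-door set {A, S}.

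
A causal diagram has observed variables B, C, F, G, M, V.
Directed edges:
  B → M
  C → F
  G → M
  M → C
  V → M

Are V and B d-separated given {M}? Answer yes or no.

Bayes-Ball from V | {M} reaches {B,G}.
B ∈ reach(V|{M}) ⇒ V ⊥̸ B | {M}.

No — V and B are d-connected given {M}.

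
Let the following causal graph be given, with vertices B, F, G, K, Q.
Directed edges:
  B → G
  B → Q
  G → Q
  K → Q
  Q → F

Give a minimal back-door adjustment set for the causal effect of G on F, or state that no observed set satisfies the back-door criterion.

desc(G)\{G}={F,Q}; candidates ⊆ {B,K}.
size 0: {}; under {} G still reaches {B,F,Q} ∋ F.
{B}: G⊥F given {B} in G with G→· removed — back-door holds.

G→F: minimal back-door set {B}.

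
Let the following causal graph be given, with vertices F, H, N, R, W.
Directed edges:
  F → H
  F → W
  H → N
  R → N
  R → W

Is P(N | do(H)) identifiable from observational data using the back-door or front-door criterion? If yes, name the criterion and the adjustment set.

P(N|do(H)): backdoor, adjust for ∅.

desc(H)\{H}={N}; candidates ⊆ {F,R,W}.
∅: H⊥N given ∅ in G with H→· removed — back-door holds.
P(N|do(H)) = P(N|H) — no adjustment needed.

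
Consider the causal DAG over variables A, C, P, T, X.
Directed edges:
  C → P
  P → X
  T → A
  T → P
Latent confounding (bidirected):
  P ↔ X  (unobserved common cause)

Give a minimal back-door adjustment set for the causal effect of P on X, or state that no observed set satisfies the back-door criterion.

P→X: no observed back-door set.

desc(P)\{P}={X}; candidates ⊆ {A,C,T}.
P↔X: latent back-door arc(s) into P.
size 0: {}; under {} P still reaches {A,C,T,X} ∋ X.
size 1: {A}, {C}, {T}; under {A} P still reaches {C,T,X} ∋ X.
size 2: {A,C}, {A,T}, {C,T}; under {A,C} P still reaches {T,X} ∋ X.
P↔X cannot be blocked by any observed set — no back-door set.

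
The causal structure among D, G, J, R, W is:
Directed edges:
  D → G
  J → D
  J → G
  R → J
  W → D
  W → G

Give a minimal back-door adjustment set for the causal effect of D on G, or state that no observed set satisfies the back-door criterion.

D→G: minimal back-door set {J, W}.

desc(D)\{D}={G}; candidates ⊆ {J,R,W}.
size 0: {}; under {} D still reaches {G,J,R,W} ∋ G.
size 1: {J}, {R}, {W}; under {J} D still reaches {G,W} ∋ G.
{J,W}: D⊥G given {J,W} in G with D→· removed — back-door holds.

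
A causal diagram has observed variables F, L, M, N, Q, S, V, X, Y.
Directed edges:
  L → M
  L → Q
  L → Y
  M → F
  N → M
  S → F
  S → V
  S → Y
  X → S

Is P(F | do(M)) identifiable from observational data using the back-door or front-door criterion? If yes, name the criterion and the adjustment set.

desc(M)\{M}={F}; candidates ⊆ {L,N,Q,S,V,X,Y}.
∅: M⊥F given ∅ in G with M→· removed — back-door holds.
P(F|do(M)) = P(F|M) — no adjustment needed.

P(F|do(M)): backdoor, adjust for ∅.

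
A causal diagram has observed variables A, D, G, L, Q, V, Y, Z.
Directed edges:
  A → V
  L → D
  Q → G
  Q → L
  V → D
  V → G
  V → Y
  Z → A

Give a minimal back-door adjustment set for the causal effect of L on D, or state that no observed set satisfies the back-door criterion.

desc(L)\{L}={D}; candidates ⊆ {A,G,Q,V,Y,Z}.
∅: L⊥D given ∅ in G with L→· removed — back-door holds.

L→D: minimal back-door set ∅.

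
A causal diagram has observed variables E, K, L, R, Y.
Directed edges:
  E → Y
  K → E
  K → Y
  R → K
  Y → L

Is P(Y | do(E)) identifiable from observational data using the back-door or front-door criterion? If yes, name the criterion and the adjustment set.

P(Y|do(E)): backdoor, adjust for {K}.

desc(E)\{E}={L,Y}; candidates ⊆ {K,R}.
size 0: {}; under {} E still reaches {K,L,R,Y} ∋ Y.
{K}: E⊥Y given {K} in G with E→· removed — back-door holds.
P(Y|do(E)) = Σ_{K} P(Y|E,K)·P(K).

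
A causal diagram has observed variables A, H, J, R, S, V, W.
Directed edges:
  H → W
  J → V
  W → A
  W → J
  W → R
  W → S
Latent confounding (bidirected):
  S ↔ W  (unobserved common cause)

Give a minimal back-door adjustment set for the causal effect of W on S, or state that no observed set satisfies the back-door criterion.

desc(W)\{W}={A,J,R,S,V}; candidates ⊆ {H}.
W↔S: latent back-door arc(s) into W.
size 0: {}; under {} W still reaches {H,S} ∋ S.
size 1: {H}; under {H} W still reaches {S} ∋ S.
W↔S cannot be blocked by any observed set — no back-door set.

W→S: no observed back-door set.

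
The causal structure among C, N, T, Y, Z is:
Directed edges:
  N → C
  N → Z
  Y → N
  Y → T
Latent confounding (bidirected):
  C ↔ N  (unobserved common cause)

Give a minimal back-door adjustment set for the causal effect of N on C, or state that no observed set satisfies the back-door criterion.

desc(N)\{N}={C,Z}; candidates ⊆ {T,Y}.
N↔C: latent back-door arc(s) into N.
size 0: {}; under {} N still reaches {C,T,Y} ∋ C.
size 1: {T}, {Y}; under {T} N still reaches {C,Y} ∋ C.
size 2: {T,Y}; under {T,Y} N still reaches {C} ∋ C.
N↔C cannot be blocked by any observed set — no back-door set.

N→C: no observed back-door set.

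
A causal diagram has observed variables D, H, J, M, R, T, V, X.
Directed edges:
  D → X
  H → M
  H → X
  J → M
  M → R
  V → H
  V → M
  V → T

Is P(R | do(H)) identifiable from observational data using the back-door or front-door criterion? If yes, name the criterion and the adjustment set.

desc(H)\{H}={M,R,X}; candidates ⊆ {D,J,T,V}.
size 0: {}; under {} H still reaches {M,R,T,V} ∋ R.
{V}: H⊥R given {V} in G with H→· removed — back-door holds.
P(R|do(H)) = Σ_{V} P(R|H,V)·P(V).

P(R|do(H)): backdoor, adjust for {V}.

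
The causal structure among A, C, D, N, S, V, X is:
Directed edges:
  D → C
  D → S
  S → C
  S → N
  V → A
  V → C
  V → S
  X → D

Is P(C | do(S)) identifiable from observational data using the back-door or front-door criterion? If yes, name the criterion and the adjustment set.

desc(S)\{S}={C,N}; candidates ⊆ {A,D,V,X}.
size 0: {}; under {} S still reaches {A,C,D,V,X} ∋ C.
size 1: {A}, {D}, {V} …(+1); under {A} S still reaches {C,D,V,X} ∋ C.
{D,V}: S⊥C given {D,V} in G with S→· removed — back-door holds.
P(C|do(S)) = Σ_{D,V} P(C|S,D,V)·P(D,V).

P(C|do(S)): backdoor, adjust for {D, V}.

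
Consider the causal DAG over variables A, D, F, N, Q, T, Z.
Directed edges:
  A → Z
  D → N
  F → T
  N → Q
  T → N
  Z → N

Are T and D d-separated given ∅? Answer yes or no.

Yes — T ⊥ D | ∅.

Bayes-Ball from T | ∅ reaches {F,N,Q}.
D ∉ reach(T|∅) ⇒ T ⊥ D | ∅.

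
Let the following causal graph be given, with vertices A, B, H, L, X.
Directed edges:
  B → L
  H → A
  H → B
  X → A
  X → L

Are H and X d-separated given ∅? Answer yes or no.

Bayes-Ball from H | ∅ reaches {A,B,L}.
X ∉ reach(H|∅) ⇒ H ⊥ X | ∅.

Yes — H ⊥ X | ∅.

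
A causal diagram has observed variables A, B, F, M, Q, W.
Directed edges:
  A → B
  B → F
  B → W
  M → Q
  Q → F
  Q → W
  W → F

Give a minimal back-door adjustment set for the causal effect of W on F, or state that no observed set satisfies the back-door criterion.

desc(W)\{W}={F}; candidates ⊆ {A,B,M,Q}.
size 0: {}; under {} W still reaches {A,B,F,M,Q} ∋ F.
size 1: {A}, {B}, {M} …(+1); under {A} W still reaches {B,F,M,Q} ∋ F.
{B,Q}: W⊥F given {B,Q} in G with W→· removed — back-door holds.

W→F: minimal back-door set {B, Q}.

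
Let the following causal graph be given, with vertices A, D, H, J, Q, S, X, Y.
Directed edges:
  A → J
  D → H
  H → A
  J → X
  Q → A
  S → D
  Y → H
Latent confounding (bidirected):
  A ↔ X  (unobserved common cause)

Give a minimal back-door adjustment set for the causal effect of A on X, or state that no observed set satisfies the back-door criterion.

desc(A)\{A}={J,X}; candidates ⊆ {D,H,Q,S,Y}.
A↔X: latent back-door arc(s) into A.
size 0: {}; under {} A still reaches {D,H,Q,S,X,Y} ∋ X.
size 1: {D}, {H}, {Q} …(+2); under {D} A still reaches {H,Q,X,Y} ∋ X.
size 2: {D,H}, {D,Q}, {D,S} …(+7); under {D,H} A still reaches {Q,X} ∋ X.
A↔X cannot be blocked by any observed set — no back-door set.

A→X: no observed back-door set.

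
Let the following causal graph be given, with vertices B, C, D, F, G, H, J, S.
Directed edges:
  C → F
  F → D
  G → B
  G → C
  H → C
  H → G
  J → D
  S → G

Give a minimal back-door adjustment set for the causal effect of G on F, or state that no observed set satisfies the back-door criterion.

desc(G)\{G}={B,C,D,F}; candidates ⊆ {H,J,S}.
size 0: {}; under {} G still reaches {C,D,F,H,S} ∋ F.
{H}: G⊥F given {H} in G with G→· removed — back-door holds.

G→F: minimal back-door set {H}.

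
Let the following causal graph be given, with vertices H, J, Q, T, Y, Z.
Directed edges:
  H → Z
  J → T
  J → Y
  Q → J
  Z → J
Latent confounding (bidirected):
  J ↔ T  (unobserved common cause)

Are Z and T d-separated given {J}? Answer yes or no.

No — Z and T are d-connected given {J}.

Bayes-Ball from Z | {J} reaches {H,Q,T}.
T ∈ reach(Z|{J}) ⇒ Z ⊥̸ T | {J}.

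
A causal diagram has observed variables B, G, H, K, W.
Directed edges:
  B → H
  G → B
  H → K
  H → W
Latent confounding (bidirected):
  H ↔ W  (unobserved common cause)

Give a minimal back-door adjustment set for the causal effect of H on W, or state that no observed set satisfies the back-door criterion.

desc(H)\{H}={K,W}; candidates ⊆ {B,G}.
H↔W: latent back-door arc(s) into H.
size 0: {}; under {} H still reaches {B,G,W} ∋ W.
size 1: {B}, {G}; under {B} H still reaches {W} ∋ W.
size 2: {B,G}; under {B,G} H still reaches {W} ∋ W.
H↔W cannot be blocked by any observed set — no back-door set.

H→W: no observed back-door set.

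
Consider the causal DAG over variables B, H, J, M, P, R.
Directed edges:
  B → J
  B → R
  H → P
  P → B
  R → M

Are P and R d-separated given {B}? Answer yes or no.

Bayes-Ball from P | {B} reaches {H}.
R ∉ reach(P|{B}) ⇒ P ⊥ R | {B}.

Yes — P ⊥ R | {B}.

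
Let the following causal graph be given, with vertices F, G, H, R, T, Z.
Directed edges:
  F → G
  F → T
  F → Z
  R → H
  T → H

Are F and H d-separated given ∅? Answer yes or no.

Bayes-Ball from F | ∅ reaches {G,H,T,Z}.
H ∈ reach(F|∅) ⇒ F ⊥̸ H | ∅.

No — F and H are d-connected given ∅.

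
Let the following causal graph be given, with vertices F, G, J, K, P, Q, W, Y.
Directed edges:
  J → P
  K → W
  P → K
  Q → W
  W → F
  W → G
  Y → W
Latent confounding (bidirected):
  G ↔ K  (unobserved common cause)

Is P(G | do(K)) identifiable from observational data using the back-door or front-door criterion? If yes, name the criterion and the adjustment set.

desc(K)\{K}={F,G,W}; candidates ⊆ {J,P,Q,Y}.
K↔G: latent back-door arc(s) into K.
size 0: {}; under {} K still reaches {G,J,P} ∋ G.
size 1: {J}, {P}, {Q} …(+1); under {J} K still reaches {G,P} ∋ G.
size 2: {J,P}, {J,Q}, {J,Y} …(+3); under {J,P} K still reaches {G} ∋ G.
K↔G cannot be blocked by any observed set — no back-door set.
{W}: (i) intercepts every directed K→G path; (ii) no back-door K→{W}; (iii) {K} blocks every back-door {W}→G. Front-door holds.
P(G|do(K)) = Σ_{W} P(W|K) Σ_{K'} P(G|W,K')P(K').

P(G|do(K)): frontdoor, adjust for {W}.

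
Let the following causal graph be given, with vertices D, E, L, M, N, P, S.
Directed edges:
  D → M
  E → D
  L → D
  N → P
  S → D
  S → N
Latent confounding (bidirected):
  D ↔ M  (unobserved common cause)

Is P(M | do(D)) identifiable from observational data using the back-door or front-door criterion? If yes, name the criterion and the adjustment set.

P(M|do(D)): not identifiable (no BD/FD set).

desc(D)\{D}={M}; candidates ⊆ {E,L,N,P,S}.
D↔M: latent back-door arc(s) into D.
size 0: {}; under {} D still reaches {E,L,M,N,P,S} ∋ M.
size 1: {E}, {L}, {N} …(+2); under {E} D still reaches {L,M,N,P,S} ∋ M.
size 2: {E,L}, {E,N}, {E,P} …(+7); under {E,L} D still reaches {M,N,P,S} ∋ M.
D↔M cannot be blocked by any observed set — no back-door set.
No mediator lies on a directed D→…→M path.
Neither criterion identifies P(M|do(D)) in this graph.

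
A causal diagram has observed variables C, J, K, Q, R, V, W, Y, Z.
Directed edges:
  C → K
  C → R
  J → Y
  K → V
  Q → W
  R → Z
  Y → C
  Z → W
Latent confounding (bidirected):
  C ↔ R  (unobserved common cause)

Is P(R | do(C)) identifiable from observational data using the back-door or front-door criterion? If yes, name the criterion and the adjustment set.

desc(C)\{C}={K,R,V,W,Z}; candidates ⊆ {J,Q,Y}.
C↔R: latent back-door arc(s) into C.
size 0: {}; under {} C still reaches {J,R,W,Y,Z} ∋ R.
size 1: {J}, {Q}, {Y}; under {J} C still reaches {R,W,Y,Z} ∋ R.
size 2: {J,Q}, {J,Y}, {Q,Y}; under {J,Q} C still reaches {R,W,Y,Z} ∋ R.
C↔R cannot be blocked by any observed set — no back-door set.
No mediator lies on a directed C→…→R path.
Neither criterion identifies P(R|do(C)) in this graph.

P(R|do(C)): not identifiable (no BD/FD set).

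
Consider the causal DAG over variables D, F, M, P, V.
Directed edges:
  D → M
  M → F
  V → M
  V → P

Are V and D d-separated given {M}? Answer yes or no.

No — V and D are d-connected given {M}.

Bayes-Ball from V | {M} reaches {D,P}.
D ∈ reach(V|{M}) ⇒ V ⊥̸ D | {M}.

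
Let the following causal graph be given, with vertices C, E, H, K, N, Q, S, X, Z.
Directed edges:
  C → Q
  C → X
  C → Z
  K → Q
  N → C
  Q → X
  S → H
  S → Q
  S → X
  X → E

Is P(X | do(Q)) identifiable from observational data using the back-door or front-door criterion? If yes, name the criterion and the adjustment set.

P(X|do(Q)): backdoor, adjust for {C, S}.

desc(Q)\{Q}={E,X}; candidates ⊆ {C,H,K,N,S,Z}.
size 0: {}; under {} Q still reaches {C,E,H,K,N,S,X,Z} ∋ X.
size 1: {C}, {H}, {K} …(+3); under {C} Q still reaches {E,H,K,S,X} ∋ X.
{C,S}: Q⊥X given {C,S} in G with Q→· removed — back-door holds.
P(X|do(Q)) = Σ_{C,S} P(X|Q,C,S)·P(C,S).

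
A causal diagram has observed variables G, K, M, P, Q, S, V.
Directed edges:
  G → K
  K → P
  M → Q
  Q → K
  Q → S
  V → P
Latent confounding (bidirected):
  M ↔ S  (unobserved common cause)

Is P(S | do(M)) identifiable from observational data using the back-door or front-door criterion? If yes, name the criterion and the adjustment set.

P(S|do(M)): frontdoor, adjust for {Q}.

desc(M)\{M}={K,P,Q,S}; candidates ⊆ {G,V}.
M↔S: latent back-door arc(s) into M.
size 0: {}; under {} M still reaches {S} ∋ S.
size 1: {G}, {V}; under {G} M still reaches {S} ∋ S.
size 2: {G,V}; under {G,V} M still reaches {S} ∋ S.
M↔S cannot be blocked by any observed set — no back-door set.
{Q}: (i) intercepts every directed M→S path; (ii) no back-door M→{Q}; (iii) {M} blocks every back-door {Q}→S. Front-door holds.
P(S|do(M)) = Σ_{Q} P(Q|M) Σ_{M'} P(S|Q,M')P(M').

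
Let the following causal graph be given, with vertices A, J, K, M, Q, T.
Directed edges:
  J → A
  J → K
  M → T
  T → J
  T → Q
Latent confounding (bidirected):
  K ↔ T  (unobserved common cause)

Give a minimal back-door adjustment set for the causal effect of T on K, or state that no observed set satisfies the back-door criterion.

T→K: no observed back-door set.

desc(T)\{T}={A,J,K,Q}; candidates ⊆ {M}.
T↔K: latent back-door arc(s) into T.
size 0: {}; under {} T still reaches {K,M} ∋ K.
size 1: {M}; under {M} T still reaches {K} ∋ K.
T↔K cannot be blocked by any observed set — no back-door set.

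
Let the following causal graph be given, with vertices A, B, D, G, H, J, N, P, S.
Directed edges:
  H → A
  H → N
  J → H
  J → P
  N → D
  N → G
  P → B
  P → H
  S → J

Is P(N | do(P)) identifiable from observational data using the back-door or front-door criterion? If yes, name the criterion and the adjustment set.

P(N|do(P)): backdoor, adjust for {J}.

desc(P)\{P}={A,B,D,G,H,N}; candidates ⊆ {J,S}.
size 0: {}; under {} P still reaches {A,D,G,H,J,N,S} ∋ N.
{J}: P⊥N given {J} in G with P→· removed — back-door holds.
P(N|do(P)) = Σ_{J} P(N|P,J)·P(J).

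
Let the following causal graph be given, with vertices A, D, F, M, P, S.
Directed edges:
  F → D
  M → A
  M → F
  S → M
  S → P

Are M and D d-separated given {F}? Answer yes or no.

Yes — M ⊥ D | {F}.

Bayes-Ball from M | {F} reaches {A,P,S}.
D ∉ reach(M|{F}) ⇒ M ⊥ D | {F}.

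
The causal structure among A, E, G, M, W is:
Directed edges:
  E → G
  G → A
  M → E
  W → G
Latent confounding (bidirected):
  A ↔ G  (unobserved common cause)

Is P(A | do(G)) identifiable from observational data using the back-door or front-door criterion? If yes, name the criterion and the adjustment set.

P(A|do(G)): not identifiable (no BD/FD set).

desc(G)\{G}={A}; candidates ⊆ {E,M,W}.
G↔A: latent back-door arc(s) into G.
size 0: {}; under {} G still reaches {A,E,M,W} ∋ A.
size 1: {E}, {M}, {W}; under {E} G still reaches {A,W} ∋ A.
size 2: {E,M}, {E,W}, {M,W}; under {E,M} G still reaches {A,W} ∋ A.
G↔A cannot be blocked by any observed set — no back-door set.
No mediator lies on a directed G→…→A path.
Neither criterion identifies P(A|do(G)) in this graph.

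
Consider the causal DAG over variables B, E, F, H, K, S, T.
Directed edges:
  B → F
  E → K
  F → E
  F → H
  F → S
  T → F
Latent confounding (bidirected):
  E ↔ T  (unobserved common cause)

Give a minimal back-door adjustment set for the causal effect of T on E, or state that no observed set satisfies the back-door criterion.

desc(T)\{T}={E,F,H,K,S}; candidates ⊆ {B}.
T↔E: latent back-door arc(s) into T.
size 0: {}; under {} T still reaches {E,K} ∋ E.
size 1: {B}; under {B} T still reaches {E,K} ∋ E.
T↔E cannot be blocked by any observed set — no back-door set.

T→E: no observed back-door set.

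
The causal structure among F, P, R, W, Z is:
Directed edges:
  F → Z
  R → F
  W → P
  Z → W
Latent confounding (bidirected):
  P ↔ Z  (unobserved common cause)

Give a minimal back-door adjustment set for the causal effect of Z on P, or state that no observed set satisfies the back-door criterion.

desc(Z)\{Z}={P,W}; candidates ⊆ {F,R}.
Z↔P: latent back-door arc(s) into Z.
size 0: {}; under {} Z still reaches {F,P,R} ∋ P.
size 1: {F}, {R}; under {F} Z still reaches {P} ∋ P.
size 2: {F,R}; under {F,R} Z still reaches {P} ∋ P.
Z↔P cannot be blocked by any observed set — no back-door set.

Z→P: no observed back-door set.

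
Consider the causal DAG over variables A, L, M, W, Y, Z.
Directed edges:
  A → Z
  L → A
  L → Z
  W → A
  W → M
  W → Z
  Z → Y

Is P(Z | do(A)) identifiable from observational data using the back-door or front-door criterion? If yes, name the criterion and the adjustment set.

P(Z|do(A)): backdoor, adjust for {L, W}.

desc(A)\{A}={Y,Z}; candidates ⊆ {L,M,W}.
size 0: {}; under {} A still reaches {L,M,W,Y,Z} ∋ Z.
size 1: {L}, {M}, {W}; under {L} A still reaches {M,W,Y,Z} ∋ Z.
{L,W}: A⊥Z given {L,W} in G with A→· removed — back-door holds.
P(Z|do(A)) = Σ_{L,W} P(Z|A,L,W)·P(L,W).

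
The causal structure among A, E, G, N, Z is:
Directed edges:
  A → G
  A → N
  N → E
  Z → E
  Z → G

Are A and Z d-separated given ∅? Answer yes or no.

Yes — A ⊥ Z | ∅.

Bayes-Ball from A | ∅ reaches {E,G,N}.
Z ∉ reach(A|∅) ⇒ A ⊥ Z | ∅.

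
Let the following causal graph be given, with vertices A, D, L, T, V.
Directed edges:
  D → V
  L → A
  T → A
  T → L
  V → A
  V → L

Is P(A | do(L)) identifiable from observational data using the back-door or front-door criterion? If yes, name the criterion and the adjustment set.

desc(L)\{L}={A}; candidates ⊆ {D,T,V}.
size 0: {}; under {} L still reaches {A,D,T,V} ∋ A.
size 1: {D}, {T}, {V}; under {D} L still reaches {A,T,V} ∋ A.
{T,V}: L⊥A given {T,V} in G with L→· removed — back-door holds.
P(A|do(L)) = Σ_{T,V} P(A|L,T,V)·P(T,V).

P(A|do(L)): backdoor, adjust for {T, V}.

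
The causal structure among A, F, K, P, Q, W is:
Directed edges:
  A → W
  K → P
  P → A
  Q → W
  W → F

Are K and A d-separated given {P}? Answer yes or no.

Yes — K ⊥ A | {P}.

Bayes-Ball from K | {P} reaches ∅.
A ∉ reach(K|{P}) ⇒ K ⊥ A | {P}.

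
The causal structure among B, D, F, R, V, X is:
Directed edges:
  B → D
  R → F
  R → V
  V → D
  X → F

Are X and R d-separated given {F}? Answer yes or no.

No — X and R are d-connected given {F}.

Bayes-Ball from X | {F} reaches {D,R,V}.
R ∈ reach(X|{F}) ⇒ X ⊥̸ R | {F}.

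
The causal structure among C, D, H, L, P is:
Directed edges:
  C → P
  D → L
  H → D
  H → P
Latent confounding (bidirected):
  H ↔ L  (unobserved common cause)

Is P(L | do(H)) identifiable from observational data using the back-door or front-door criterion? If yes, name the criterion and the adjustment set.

desc(H)\{H}={D,L,P}; candidates ⊆ {C}.
H↔L: latent back-door arc(s) into H.
size 0: {}; under {} H still reaches {L} ∋ L.
size 1: {C}; under {C} H still reaches {L} ∋ L.
H↔L cannot be blocked by any observed set — no back-door set.
{D}: (i) intercepts every directed H→L path; (ii) no back-door H→{D}; (iii) {H} blocks every back-door {D}→L. Front-door holds.
P(L|do(H)) = Σ_{D} P(D|H) Σ_{H'} P(L|D,H')P(H').

P(L|do(H)): frontdoor, adjust for {D}.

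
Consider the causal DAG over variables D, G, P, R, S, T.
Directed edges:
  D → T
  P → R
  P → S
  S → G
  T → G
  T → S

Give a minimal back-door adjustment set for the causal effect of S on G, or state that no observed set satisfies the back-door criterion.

S→G: minimal back-door set {T}.

desc(S)\{S}={G}; candidates ⊆ {D,P,R,T}.
size 0: {}; under {} S still reaches {D,G,P,R,T} ∋ G.
{T}: S⊥G given {T} in G with S→· removed — back-door holds.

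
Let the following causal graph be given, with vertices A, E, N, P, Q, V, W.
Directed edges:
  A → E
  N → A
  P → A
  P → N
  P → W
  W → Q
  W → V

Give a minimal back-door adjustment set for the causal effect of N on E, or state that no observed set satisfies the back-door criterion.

desc(N)\{N}={A,E}; candidates ⊆ {P,Q,V,W}.
size 0: {}; under {} N still reaches {A,E,P,Q,V,W} ∋ E.
{P}: N⊥E given {P} in G with N→· removed — back-door holds.

N→E: minimal back-door set {P}.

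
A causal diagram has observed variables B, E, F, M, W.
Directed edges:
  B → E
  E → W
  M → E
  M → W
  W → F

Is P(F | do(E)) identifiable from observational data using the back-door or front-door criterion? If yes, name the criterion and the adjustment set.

desc(E)\{E}={F,W}; candidates ⊆ {B,M}.
size 0: {}; under {} E still reaches {B,F,M,W} ∋ F.
{M}: E⊥F given {M} in G with E→· removed — back-door holds.
P(F|do(E)) = Σ_{M} P(F|E,M)·P(M).

P(F|do(E)): backdoor, adjust for {M}.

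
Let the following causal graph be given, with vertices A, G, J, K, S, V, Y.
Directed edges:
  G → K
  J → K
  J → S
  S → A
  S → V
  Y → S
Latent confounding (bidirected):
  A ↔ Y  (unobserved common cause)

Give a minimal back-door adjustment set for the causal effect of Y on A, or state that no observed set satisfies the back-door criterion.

desc(Y)\{Y}={A,S,V}; candidates ⊆ {G,J,K}.
Y↔A: latent back-door arc(s) into Y.
size 0: {}; under {} Y still reaches {A} ∋ A.
size 1: {G}, {J}, {K}; under {G} Y still reaches {A} ∋ A.
size 2: {G,J}, {G,K}, {J,K}; under {G,J} Y still reaches {A} ∋ A.
Y↔A cannot be blocked by any observed set — no back-door set.

Y→A: no observed back-door set.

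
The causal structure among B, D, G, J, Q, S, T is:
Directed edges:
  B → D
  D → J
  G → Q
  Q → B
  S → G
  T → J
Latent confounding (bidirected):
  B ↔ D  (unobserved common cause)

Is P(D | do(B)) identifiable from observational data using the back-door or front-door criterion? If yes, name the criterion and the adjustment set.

P(D|do(B)): not identifiable (no BD/FD set).

desc(B)\{B}={D,J}; candidates ⊆ {G,Q,S,T}.
B↔D: latent back-door arc(s) into B.
size 0: {}; under {} B still reaches {D,G,J,Q,S} ∋ D.
size 1: {G}, {Q}, {S} …(+1); under {G} B still reaches {D,J,Q} ∋ D.
size 2: {G,Q}, {G,S}, {G,T} …(+3); under {G,Q} B still reaches {D,J} ∋ D.
B↔D cannot be blocked by any observed set — no back-door set.
No mediator lies on a directed B→…→D path.
Neither criterion identifies P(D|do(B)) in this graph.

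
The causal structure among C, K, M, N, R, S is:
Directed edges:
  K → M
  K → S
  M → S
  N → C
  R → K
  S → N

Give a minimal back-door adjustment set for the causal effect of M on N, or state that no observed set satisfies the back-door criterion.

desc(M)\{M}={C,N,S}; candidates ⊆ {K,R}.
size 0: {}; under {} M still reaches {C,K,N,R,S} ∋ N.
{K}: M⊥N given {K} in G with M→· removed — back-door holds.

M→N: minimal back-door set {K}.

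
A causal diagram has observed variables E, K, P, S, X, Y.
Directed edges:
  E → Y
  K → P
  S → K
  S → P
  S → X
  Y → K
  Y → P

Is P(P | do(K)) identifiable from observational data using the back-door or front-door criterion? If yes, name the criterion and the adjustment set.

desc(K)\{K}={P}; candidates ⊆ {E,S,X,Y}.
size 0: {}; under {} K still reaches {E,P,S,X,Y} ∋ P.
size 1: {E}, {S}, {X} …(+1); under {E} K still reaches {P,S,X,Y} ∋ P.
{S,Y}: K⊥P given {S,Y} in G with K→· removed — back-door holds.
P(P|do(K)) = Σ_{S,Y} P(P|K,S,Y)·P(S,Y).

P(P|do(K)): backdoor, adjust for {S, Y}.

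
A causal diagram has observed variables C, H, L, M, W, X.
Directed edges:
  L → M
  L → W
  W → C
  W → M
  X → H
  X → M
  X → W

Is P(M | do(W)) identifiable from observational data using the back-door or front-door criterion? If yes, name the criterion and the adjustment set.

desc(W)\{W}={C,M}; candidates ⊆ {H,L,X}.
size 0: {}; under {} W still reaches {H,L,M,X} ∋ M.
size 1: {H}, {L}, {X}; under {H} W still reaches {L,M,X} ∋ M.
{L,X}: W⊥M given {L,X} in G with W→· removed — back-door holds.
P(M|do(W)) = Σ_{L,X} P(M|W,L,X)·P(L,X).

P(M|do(W)): backdoor, adjust for {L, X}.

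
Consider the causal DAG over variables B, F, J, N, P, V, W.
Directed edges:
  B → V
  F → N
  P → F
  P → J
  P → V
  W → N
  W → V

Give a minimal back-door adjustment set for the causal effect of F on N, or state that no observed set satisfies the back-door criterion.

desc(F)\{F}={N}; candidates ⊆ {B,J,P,V,W}.
∅: F⊥N given ∅ in G with F→· removed — back-door holds.

F→N: minimal back-door set ∅.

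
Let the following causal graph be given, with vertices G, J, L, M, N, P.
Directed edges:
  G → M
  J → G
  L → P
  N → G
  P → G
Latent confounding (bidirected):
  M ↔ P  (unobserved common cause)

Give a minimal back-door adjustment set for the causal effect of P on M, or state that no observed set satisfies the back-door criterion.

desc(P)\{P}={G,M}; candidates ⊆ {J,L,N}.
P↔M: latent back-door arc(s) into P.
size 0: {}; under {} P still reaches {L,M} ∋ M.
size 1: {J}, {L}, {N}; under {J} P still reaches {L,M} ∋ M.
size 2: {J,L}, {J,N}, {L,N}; under {J,L} P still reaches {M} ∋ M.
P↔M cannot be blocked by any observed set — no back-door set.

P→M: no observed back-door set.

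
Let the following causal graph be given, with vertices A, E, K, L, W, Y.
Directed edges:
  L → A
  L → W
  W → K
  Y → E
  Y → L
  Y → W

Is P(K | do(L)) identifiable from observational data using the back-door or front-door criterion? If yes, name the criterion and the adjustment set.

desc(L)\{L}={A,K,W}; candidates ⊆ {E,Y}.
size 0: {}; under {} L still reaches {E,K,W,Y} ∋ K.
{Y}: L⊥K given {Y} in G with L→· removed — back-door holds.
P(K|do(L)) = Σ_{Y} P(K|L,Y)·P(Y).

P(K|do(L)): backdoor, adjust for {Y}.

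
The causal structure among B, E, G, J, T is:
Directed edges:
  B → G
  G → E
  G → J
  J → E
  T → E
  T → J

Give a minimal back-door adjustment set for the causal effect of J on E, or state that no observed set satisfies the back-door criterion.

J→E: minimal back-door set {G, T}.

desc(J)\{J}={E}; candidates ⊆ {B,G,T}.
size 0: {}; under {} J still reaches {B,E,G,T} ∋ E.
size 1: {B}, {G}, {T}; under {B} J still reaches {E,G,T} ∋ E.
{G,T}: J⊥E given {G,T} in G with J→· removed — back-door holds.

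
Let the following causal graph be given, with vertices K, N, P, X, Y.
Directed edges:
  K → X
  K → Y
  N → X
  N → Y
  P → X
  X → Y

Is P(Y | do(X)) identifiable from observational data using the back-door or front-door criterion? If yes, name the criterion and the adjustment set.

P(Y|do(X)): backdoor, adjust for {K, N}.

desc(X)\{X}={Y}; candidates ⊆ {K,N,P}.
size 0: {}; under {} X still reaches {K,N,P,Y} ∋ Y.
size 1: {K}, {N}, {P}; under {K} X still reaches {N,P,Y} ∋ Y.
{K,N}: X⊥Y given {K,N} in G with X→· removed — back-door holds.
P(Y|do(X)) = Σ_{K,N} P(Y|X,K,N)·P(K,N).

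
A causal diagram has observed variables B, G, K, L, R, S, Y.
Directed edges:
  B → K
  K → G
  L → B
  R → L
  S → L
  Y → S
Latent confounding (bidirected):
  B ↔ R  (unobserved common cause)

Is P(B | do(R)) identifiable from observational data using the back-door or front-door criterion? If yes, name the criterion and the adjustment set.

P(B|do(R)): frontdoor, adjust for {L}.

desc(R)\{R}={B,G,K,L}; candidates ⊆ {S,Y}.
R↔B: latent back-door arc(s) into R.
size 0: {}; under {} R still reaches {B,G,K} ∋ B.
size 1: {S}, {Y}; under {S} R still reaches {B,G,K} ∋ B.
size 2: {S,Y}; under {S,Y} R still reaches {B,G,K} ∋ B.
R↔B cannot be blocked by any observed set — no back-door set.
{L}: (i) intercepts every directed R→B path; (ii) no back-door R→{L}; (iii) {R} blocks every back-door {L}→B. Front-door holds.
P(B|do(R)) = Σ_{L} P(L|R) Σ_{R'} P(B|L,R')P(R').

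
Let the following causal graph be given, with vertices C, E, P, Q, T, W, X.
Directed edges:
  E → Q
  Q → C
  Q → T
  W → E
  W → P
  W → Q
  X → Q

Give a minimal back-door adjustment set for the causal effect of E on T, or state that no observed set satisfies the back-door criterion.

desc(E)\{E}={C,Q,T}; candidates ⊆ {P,W,X}.
size 0: {}; under {} E still reaches {C,P,Q,T,W} ∋ T.
{W}: E⊥T given {W} in G with E→· removed — back-door holds.

E→T: minimal back-door set {W}.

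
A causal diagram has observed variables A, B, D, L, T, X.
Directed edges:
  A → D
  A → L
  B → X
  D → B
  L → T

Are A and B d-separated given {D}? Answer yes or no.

Yes — A ⊥ B | {D}.

Bayes-Ball from A | {D} reaches {L,T}.
B ∉ reach(A|{D}) ⇒ A ⊥ B | {D}.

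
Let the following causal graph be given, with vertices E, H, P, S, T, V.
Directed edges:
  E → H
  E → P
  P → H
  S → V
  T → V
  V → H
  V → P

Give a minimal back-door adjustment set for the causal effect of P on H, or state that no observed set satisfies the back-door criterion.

desc(P)\{P}={H}; candidates ⊆ {E,S,T,V}.
size 0: {}; under {} P still reaches {E,H,S,T,V} ∋ H.
size 1: {E}, {S}, {T} …(+1); under {E} P still reaches {H,S,T,V} ∋ H.
{E,V}: P⊥H given {E,V} in G with P→· removed — back-door holds.

P→H: minimal back-door set {E, V}.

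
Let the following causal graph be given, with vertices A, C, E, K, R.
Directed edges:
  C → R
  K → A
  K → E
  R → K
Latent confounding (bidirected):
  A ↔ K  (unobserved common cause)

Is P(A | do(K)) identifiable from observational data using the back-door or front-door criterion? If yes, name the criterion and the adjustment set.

P(A|do(K)): not identifiable (no BD/FD set).

desc(K)\{K}={A,E}; candidates ⊆ {C,R}.
K↔A: latent back-door arc(s) into K.
size 0: {}; under {} K still reaches {A,C,R} ∋ A.
size 1: {C}, {R}; under {C} K still reaches {A,R} ∋ A.
size 2: {C,R}; under {C,R} K still reaches {A} ∋ A.
K↔A cannot be blocked by any observed set — no back-door set.
No mediator lies on a directed K→…→A path.
Neither criterion identifies P(A|do(K)) in this graph.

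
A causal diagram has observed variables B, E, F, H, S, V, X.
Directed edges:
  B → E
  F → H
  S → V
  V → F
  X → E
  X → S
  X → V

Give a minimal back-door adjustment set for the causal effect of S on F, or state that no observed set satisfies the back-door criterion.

desc(S)\{S}={F,H,V}; candidates ⊆ {B,E,X}.
size 0: {}; under {} S still reaches {E,F,H,V,X} ∋ F.
{X}: S⊥F given {X} in G with S→· removed — back-door holds.

S→F: minimal back-door set {X}.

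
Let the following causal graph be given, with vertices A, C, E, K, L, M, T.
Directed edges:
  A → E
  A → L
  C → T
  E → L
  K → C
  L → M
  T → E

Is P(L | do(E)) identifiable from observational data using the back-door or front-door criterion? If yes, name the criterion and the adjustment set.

desc(E)\{E}={L,M}; candidates ⊆ {A,C,K,T}.
size 0: {}; under {} E still reaches {A,C,K,L,M,T} ∋ L.
{A}: E⊥L given {A} in G with E→· removed — back-door holds.
P(L|do(E)) = Σ_{A} P(L|E,A)·P(A).

P(L|do(E)): backdoor, adjust for {A}.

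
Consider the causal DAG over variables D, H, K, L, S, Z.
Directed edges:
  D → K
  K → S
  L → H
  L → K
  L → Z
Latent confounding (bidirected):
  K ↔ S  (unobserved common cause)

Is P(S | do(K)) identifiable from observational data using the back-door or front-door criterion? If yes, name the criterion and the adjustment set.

desc(K)\{K}={S}; candidates ⊆ {D,H,L,Z}.
K↔S: latent back-door arc(s) into K.
size 0: {}; under {} K still reaches {D,H,L,S,Z} ∋ S.
size 1: {D}, {H}, {L} …(+1); under {D} K still reaches {H,L,S,Z} ∋ S.
size 2: {D,H}, {D,L}, {D,Z} …(+3); under {D,H} K still reaches {L,S,Z} ∋ S.
K↔S cannot be blocked by any observed set — no back-door set.
No mediator lies on a directed K→…→S path.
Neither criterion identifies P(S|do(K)) in this graph.

P(S|do(K)): not identifiable (no BD/FD set).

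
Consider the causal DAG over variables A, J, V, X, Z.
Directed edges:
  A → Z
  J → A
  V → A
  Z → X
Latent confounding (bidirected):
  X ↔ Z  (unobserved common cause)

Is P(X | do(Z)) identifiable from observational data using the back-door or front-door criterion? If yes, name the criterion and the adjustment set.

P(X|do(Z)): not identifiable (no BD/FD set).

desc(Z)\{Z}={X}; candidates ⊆ {A,J,V}.
Z↔X: latent back-door arc(s) into Z.
size 0: {}; under {} Z still reaches {A,J,V,X} ∋ X.
size 1: {A}, {J}, {V}; under {A} Z still reaches {X} ∋ X.
size 2: {A,J}, {A,V}, {J,V}; under {A,J} Z still reaches {X} ∋ X.
Z↔X cannot be blocked by any observed set — no back-door set.
No mediator lies on a directed Z→…→X path.
Neither criterion identifies P(X|do(Z)) in this graph.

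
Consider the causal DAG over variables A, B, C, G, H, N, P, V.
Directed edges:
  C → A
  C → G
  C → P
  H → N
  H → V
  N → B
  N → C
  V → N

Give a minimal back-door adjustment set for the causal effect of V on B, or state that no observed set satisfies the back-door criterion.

V→B: minimal back-door set {H}.

desc(V)\{V}={A,B,C,G,N,P}; candidates ⊆ {H}.
size 0: {}; under {} V still reaches {A,B,C,G,H,N,P} ∋ B.
{H}: V⊥B given {H} in G with V→· removed — back-door holds.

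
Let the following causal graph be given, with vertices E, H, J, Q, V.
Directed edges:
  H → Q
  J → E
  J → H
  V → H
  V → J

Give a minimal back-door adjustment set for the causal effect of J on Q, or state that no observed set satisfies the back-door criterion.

J→Q: minimal back-door set {V}.

desc(J)\{J}={E,H,Q}; candidates ⊆ {V}.
size 0: {}; under {} J still reaches {H,Q,V} ∋ Q.
{V}: J⊥Q given {V} in G with J→· removed — back-door holds.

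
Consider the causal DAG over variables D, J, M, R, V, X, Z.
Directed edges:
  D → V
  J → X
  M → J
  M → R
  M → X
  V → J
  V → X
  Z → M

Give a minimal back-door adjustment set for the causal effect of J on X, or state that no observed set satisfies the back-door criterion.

J→X: minimal back-door set {M, V}.

desc(J)\{J}={X}; candidates ⊆ {D,M,R,V,Z}.
size 0: {}; under {} J still reaches {D,M,R,V,X,Z} ∋ X.
size 1: {D}, {M}, {R} …(+2); under {D} J still reaches {M,R,V,X,Z} ∋ X.
{M,V}: J⊥X given {M,V} in G with J→· removed — back-door holds.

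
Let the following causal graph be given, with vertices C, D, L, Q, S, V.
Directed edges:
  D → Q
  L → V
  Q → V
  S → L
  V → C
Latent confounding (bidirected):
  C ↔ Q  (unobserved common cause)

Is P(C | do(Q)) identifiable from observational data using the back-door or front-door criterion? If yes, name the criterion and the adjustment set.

P(C|do(Q)): frontdoor, adjust for {V}.

desc(Q)\{Q}={C,V}; candidates ⊆ {D,L,S}.
Q↔C: latent back-door arc(s) into Q.
size 0: {}; under {} Q still reaches {C,D} ∋ C.
size 1: {D}, {L}, {S}; under {D} Q still reaches {C} ∋ C.
size 2: {D,L}, {D,S}, {L,S}; under {D,L} Q still reaches {C} ∋ C.
Q↔C cannot be blocked by any observed set — no back-door set.
{V}: (i) intercepts every directed Q→C path; (ii) no back-door Q→{V}; (iii) {Q} blocks every back-door {V}→C. Front-door holds.
P(C|do(Q)) = Σ_{V} P(V|Q) Σ_{Q'} P(C|V,Q')P(Q').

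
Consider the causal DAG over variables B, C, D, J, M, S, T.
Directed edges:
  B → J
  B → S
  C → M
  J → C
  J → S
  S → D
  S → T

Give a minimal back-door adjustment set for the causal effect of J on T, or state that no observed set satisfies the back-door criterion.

desc(J)\{J}={C,D,M,S,T}; candidates ⊆ {B}.
size 0: {}; under {} J still reaches {B,D,S,T} ∋ T.
{B}: J⊥T given {B} in G with J→· removed — back-door holds.

J→T: minimal back-door set {B}.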